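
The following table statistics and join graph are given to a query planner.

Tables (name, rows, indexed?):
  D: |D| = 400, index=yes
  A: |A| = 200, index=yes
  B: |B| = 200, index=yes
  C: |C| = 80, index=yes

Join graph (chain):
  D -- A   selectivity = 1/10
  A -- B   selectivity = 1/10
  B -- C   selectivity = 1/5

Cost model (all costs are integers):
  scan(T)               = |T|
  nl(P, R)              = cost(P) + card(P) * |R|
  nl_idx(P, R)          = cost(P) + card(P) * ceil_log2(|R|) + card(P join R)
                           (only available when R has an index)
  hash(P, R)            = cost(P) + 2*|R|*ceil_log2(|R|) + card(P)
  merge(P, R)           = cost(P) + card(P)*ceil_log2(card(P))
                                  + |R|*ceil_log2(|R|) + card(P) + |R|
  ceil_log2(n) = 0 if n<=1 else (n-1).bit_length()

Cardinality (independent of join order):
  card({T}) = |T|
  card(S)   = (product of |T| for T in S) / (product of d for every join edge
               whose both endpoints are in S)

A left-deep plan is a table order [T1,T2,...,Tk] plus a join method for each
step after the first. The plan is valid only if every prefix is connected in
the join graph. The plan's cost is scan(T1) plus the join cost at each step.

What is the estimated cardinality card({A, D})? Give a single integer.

Tables in S: A(200), D(400)
Edges inside S: D-A(d=10)
numerator = 200 * 400 = 80000
denominator = 10 = 10
card(S) = 80000 / 10 = 8000

8000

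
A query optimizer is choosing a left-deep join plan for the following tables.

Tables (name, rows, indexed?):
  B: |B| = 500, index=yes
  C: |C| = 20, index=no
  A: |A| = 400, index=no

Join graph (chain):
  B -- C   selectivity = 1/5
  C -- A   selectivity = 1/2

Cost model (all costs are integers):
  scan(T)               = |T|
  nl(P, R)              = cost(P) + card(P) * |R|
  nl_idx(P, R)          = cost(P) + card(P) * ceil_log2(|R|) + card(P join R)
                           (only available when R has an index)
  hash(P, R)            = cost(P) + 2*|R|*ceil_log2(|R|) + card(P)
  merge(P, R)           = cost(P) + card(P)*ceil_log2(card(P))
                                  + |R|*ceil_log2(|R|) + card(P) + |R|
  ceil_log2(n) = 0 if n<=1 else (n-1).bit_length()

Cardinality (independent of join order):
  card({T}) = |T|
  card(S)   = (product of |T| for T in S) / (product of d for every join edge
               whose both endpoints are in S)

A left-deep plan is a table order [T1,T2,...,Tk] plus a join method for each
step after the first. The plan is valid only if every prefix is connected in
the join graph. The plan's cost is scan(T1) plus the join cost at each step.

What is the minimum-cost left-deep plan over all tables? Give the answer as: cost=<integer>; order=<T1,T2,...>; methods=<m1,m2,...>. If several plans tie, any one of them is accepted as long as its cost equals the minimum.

cost=10400; order=B,C,A; methods=hash,hash

Selinger DP (subsets sized 1..n):
  {B}: scan cost=500, card=500
  {C}: scan cost=20, card=20
  {A}: scan cost=400, card=400
  {BC}: card=2000; try (C,hash)→1200, (B,nl_idx)→2200, (B,merge)→5140, (C,merge)→5620, (B,hash)→9040, (B,nl)→10020 …(+1); best=1200 via (C,hash)
  {AC}: card=4000; try (C,hash)→1000, (A,merge)→4140, (C,merge)→4520, (A,hash)→7240, (A,nl)→8020, (C,nl)→8400; best=1000 via (C,hash)
  {ABC}: card=400000; try (A,hash)→10400, (B,hash)→14000, (A,merge)→29200, (B,merge)→58000, (B,nl_idx)→437000, (A,nl)→801200 …(+1); best=10400 via (A,hash)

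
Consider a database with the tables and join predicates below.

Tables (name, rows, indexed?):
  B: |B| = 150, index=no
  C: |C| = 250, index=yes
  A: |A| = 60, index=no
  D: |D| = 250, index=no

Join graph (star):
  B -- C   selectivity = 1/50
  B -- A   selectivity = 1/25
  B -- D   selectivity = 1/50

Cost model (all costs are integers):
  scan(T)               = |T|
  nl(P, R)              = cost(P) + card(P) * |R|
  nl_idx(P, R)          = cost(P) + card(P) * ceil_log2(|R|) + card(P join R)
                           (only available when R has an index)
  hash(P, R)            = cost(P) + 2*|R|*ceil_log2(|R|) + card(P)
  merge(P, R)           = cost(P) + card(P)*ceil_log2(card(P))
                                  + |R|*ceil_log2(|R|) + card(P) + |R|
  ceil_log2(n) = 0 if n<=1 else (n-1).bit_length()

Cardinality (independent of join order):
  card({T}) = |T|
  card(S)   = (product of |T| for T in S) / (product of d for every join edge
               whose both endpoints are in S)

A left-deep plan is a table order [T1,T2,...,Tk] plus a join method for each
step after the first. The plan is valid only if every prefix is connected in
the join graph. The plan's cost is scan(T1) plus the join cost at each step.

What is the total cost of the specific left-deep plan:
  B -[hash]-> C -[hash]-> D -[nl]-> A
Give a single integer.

step 1: scan B: cost=150, card=150
step 2: join C via hash
    card(P join C) = 150*250/(50) = 750
    cost = 150 + 2*250*8 + 150 = 4300
step 3: join D via hash
    card(P join D) = 750*250/(50) = 3750
    cost = 4300 + 2*250*8 + 750 = 9050
step 4: join A via nl
    card(P join A) = 3750*60/(25) = 9000
    cost = 9050 + 3750*60 = 234050

234050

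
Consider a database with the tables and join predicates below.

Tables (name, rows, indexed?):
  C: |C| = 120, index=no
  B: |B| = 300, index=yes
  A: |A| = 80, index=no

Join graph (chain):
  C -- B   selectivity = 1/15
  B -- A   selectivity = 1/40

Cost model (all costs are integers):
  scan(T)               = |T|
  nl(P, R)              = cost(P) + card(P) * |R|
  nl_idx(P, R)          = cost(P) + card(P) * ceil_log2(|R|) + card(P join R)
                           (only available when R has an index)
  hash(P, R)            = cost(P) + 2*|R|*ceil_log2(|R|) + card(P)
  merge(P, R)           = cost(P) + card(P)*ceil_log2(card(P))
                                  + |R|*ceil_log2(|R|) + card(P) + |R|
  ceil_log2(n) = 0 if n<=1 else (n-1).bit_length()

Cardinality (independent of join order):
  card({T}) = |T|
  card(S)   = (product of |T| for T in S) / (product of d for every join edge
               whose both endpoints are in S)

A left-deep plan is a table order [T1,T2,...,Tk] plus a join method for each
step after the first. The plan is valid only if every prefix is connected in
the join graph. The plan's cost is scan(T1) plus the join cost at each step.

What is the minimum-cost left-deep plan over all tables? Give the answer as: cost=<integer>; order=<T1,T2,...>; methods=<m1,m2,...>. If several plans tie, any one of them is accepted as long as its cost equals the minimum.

cost=3680; order=A,B,C; methods=nl_idx,hash

Selinger DP (subsets sized 1..n):
  {C}: scan cost=120, card=120
  {B}: scan cost=300, card=300
  {A}: scan cost=80, card=80
  {BC}: card=2400; try (C,hash)→2280, (B,nl_idx)→3600, (B,merge)→4080, (C,merge)→4260, (B,hash)→5640, (B,nl)→36120 …(+1); best=2280 via (C,hash)
  {AB}: card=600; try (B,nl_idx)→1400, (A,hash)→1720, (B,merge)→3720, (A,merge)→3940, (B,hash)→5560, (B,nl)→24080 …(+1); best=1400 via (B,nl_idx)
  {ABC}: card=4800; try (C,hash)→3680, (A,hash)→5800, (C,merge)→8960, (A,merge)→34120, (C,nl)→73400, (A,nl)→194280; best=3680 via (C,hash)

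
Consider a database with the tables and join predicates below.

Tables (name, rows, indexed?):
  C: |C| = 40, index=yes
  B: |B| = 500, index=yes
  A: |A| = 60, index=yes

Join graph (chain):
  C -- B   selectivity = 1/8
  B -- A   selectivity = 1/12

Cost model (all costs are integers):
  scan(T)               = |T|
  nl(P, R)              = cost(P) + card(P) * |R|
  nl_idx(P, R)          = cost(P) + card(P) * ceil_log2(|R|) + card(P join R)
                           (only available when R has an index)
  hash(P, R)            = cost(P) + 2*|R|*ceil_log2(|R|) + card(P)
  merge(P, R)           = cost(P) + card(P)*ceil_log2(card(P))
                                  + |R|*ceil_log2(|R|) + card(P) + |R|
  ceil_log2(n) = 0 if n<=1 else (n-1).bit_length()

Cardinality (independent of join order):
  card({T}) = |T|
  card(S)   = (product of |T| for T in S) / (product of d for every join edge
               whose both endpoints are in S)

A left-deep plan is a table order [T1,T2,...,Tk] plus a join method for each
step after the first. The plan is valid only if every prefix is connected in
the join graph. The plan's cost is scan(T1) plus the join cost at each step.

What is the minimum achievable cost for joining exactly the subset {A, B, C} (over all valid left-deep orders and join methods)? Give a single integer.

Selinger DP over subsets of {A,B,C}:
  {C}: scan cost=40, card=40
  {B}: scan cost=500, card=500
  {A}: scan cost=60, card=60
  {BC}: card=2500; try (C,hash)→1480, (B,nl_idx)→2900, (B,merge)→5320, (C,merge)→5780, (C,nl_idx)→6000, (B,hash)→9080 …(+2); best=1480 via (C,hash)
  {AB}: card=2500; try (A,hash)→1720, (B,nl_idx)→3100, (B,merge)→5480, (A,merge)→5920, (A,nl_idx)→6000, (B,hash)→9120 …(+2); best=1720 via (A,hash)
  {ABC}: card=12500; try (C,hash)→4700, (A,hash)→4700, (A,nl_idx)→28980, (C,nl_idx)→29220, (A,merge)→34400, (C,merge)→34500 …(+2); best=4700 via (C,hash)

4700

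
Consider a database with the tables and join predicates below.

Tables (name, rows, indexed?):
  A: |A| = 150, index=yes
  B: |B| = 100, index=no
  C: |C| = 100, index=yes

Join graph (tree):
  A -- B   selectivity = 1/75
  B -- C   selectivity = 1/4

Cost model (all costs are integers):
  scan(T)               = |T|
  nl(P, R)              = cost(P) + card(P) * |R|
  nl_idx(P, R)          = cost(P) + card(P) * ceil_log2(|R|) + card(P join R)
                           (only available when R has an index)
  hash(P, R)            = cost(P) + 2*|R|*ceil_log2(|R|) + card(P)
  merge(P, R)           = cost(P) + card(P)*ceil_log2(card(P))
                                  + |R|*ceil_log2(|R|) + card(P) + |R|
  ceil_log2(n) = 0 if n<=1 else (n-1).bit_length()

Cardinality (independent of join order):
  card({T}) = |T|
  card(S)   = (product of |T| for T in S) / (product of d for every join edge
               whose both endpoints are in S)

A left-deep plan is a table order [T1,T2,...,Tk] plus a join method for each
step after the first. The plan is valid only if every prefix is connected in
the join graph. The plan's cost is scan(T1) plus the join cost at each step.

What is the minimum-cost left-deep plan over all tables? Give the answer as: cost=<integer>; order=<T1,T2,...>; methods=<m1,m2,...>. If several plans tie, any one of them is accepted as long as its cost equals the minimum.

Selinger DP (subsets sized 1..n):
  {A}: scan cost=150, card=150
  {B}: scan cost=100, card=100
  {C}: scan cost=100, card=100
  {AB}: card=200; try (A,nl_idx)→1100, (B,hash)→1700, (A,merge)→2250, (B,merge)→2300, (A,hash)→2600, (A,nl)→15100 …(+1); best=1100 via (A,nl_idx)
  {BC}: card=2500; try (C,hash)→1600, (B,hash)→1600, (C,merge)→1700, (B,merge)→1700, (C,nl_idx)→3300, (C,nl)→10100 …(+1); best=1600 via (C,hash)
  {ABC}: card=5000; try (C,hash)→2700, (C,merge)→3700, (A,hash)→6500, (C,nl_idx)→7500, (C,nl)→21100, (A,nl_idx)→26600 …(+2); best=2700 via (C,hash)

cost=2700; order=B,A,C; methods=nl_idx,hash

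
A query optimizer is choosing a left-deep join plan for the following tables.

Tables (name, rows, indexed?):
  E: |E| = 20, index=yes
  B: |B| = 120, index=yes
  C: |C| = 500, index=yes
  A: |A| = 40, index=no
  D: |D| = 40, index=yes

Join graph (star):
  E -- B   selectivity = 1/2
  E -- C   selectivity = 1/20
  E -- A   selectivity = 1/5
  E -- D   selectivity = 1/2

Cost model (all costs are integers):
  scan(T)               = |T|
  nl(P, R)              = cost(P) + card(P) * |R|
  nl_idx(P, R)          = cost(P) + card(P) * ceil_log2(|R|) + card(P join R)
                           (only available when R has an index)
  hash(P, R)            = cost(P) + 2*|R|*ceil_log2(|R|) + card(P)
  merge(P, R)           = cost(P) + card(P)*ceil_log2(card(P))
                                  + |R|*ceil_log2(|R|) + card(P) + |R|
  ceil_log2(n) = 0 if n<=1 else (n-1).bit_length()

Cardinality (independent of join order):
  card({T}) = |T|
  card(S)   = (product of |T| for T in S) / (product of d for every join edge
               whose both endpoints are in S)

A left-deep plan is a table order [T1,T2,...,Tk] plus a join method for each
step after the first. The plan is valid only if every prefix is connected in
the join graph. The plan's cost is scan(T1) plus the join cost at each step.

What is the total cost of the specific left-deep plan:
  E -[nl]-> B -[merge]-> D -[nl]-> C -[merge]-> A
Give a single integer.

step 1: scan E: cost=20, card=20
step 2: join B via nl
    card(P join B) = 20*120/(2) = 1200
    cost = 20 + 20*120 = 2420
step 3: join D via merge
    card(P join D) = 1200*40/(2) = 24000
    cost = 2420 + 1200*11 + 40*6 + 1200 + 40 = 17100
step 4: join C via nl
    card(P join C) = 24000*500/(20) = 600000
    cost = 17100 + 24000*500 = 12017100
step 5: join A via merge
    card(P join A) = 600000*40/(5) = 4800000
    cost = 12017100 + 600000*20 + 40*6 + 600000 + 40 = 24617380

24617380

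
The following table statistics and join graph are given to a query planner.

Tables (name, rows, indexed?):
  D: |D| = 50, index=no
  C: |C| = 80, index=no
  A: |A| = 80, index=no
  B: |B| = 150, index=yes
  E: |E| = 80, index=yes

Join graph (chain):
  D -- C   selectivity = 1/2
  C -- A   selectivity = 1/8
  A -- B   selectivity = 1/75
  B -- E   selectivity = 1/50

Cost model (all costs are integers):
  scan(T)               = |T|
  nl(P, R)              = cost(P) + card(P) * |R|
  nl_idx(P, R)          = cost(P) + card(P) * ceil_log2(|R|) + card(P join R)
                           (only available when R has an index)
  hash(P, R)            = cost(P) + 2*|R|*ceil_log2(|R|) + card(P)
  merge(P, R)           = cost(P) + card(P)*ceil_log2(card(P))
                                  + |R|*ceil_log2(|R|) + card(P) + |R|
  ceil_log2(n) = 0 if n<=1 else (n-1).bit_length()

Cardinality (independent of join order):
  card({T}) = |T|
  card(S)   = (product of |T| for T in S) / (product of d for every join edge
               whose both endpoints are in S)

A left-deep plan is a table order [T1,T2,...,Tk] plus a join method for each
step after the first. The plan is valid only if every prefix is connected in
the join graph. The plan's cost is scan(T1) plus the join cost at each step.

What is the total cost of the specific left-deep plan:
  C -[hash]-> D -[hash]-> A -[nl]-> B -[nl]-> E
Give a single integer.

step 1: scan C: cost=80, card=80
step 2: join D via hash
    card(P join D) = 80*50/(2) = 2000
    cost = 80 + 2*50*6 + 80 = 760
step 3: join A via hash
    card(P join A) = 2000*80/(8) = 20000
    cost = 760 + 2*80*7 + 2000 = 3880
step 4: join B via nl
    card(P join B) = 20000*150/(75) = 40000
    cost = 3880 + 20000*150 = 3003880
step 5: join E via nl
    card(P join E) = 40000*80/(50) = 64000
    cost = 3003880 + 40000*80 = 6203880

6203880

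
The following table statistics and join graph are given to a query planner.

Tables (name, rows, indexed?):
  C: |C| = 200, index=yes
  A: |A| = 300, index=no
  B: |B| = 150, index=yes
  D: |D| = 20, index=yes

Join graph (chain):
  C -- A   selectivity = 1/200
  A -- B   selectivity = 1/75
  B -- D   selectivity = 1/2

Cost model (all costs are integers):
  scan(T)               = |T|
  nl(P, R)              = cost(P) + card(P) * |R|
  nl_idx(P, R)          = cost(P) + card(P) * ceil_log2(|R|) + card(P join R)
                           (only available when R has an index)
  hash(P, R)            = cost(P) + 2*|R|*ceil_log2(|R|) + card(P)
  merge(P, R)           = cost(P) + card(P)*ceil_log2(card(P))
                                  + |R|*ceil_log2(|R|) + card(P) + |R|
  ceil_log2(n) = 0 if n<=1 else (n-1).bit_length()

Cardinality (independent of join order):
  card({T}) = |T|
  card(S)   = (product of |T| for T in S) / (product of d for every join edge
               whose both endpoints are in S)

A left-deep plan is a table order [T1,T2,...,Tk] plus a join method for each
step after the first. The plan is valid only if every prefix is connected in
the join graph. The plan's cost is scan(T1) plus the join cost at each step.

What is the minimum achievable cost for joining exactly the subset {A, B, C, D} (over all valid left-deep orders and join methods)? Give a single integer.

Selinger DP over subsets of {A,B,C,D}:
  {C}: scan cost=200, card=200
  {A}: scan cost=300, card=300
  {B}: scan cost=150, card=150
  {D}: scan cost=20, card=20
  {AC}: card=300; try (C,nl_idx)→3000, (C,hash)→3800, (A,merge)→5000, (C,merge)→5100, (A,hash)→5800, (A,nl)→60200 …(+1); best=3000 via (C,nl_idx)
  {AB}: card=600; try (B,hash)→3000, (B,nl_idx)→3300, (A,merge)→4500, (B,merge)→4650, (A,hash)→5700, (A,nl)→45150 …(+1); best=3000 via (B,hash)
  {BD}: card=1500; try (D,hash)→500, (B,merge)→1490, (D,merge)→1620, (B,nl_idx)→1680, (D,nl_idx)→2400, (B,hash)→2440 …(+2); best=500 via (D,hash)
  {ABC}: card=600; try (B,hash)→5700, (B,nl_idx)→6000, (C,hash)→6800, (B,merge)→7350, (C,nl_idx)→8400, (C,merge)→11400 …(+2); best=5700 via (B,hash)
  {ABD}: card=6000; try (D,hash)→3800, (A,hash)→7400, (D,merge)→9720, (D,nl_idx)→12000, (D,nl)→15000, (A,merge)→21500 …(+1); best=3800 via (D,hash)
  {ABCD}: card=6000; try (D,hash)→6500, (D,merge)→12420, (C,hash)→13000, (D,nl_idx)→14700, (D,nl)→17700, (C,nl_idx)→57800 …(+2); best=6500 via (D,hash)

6500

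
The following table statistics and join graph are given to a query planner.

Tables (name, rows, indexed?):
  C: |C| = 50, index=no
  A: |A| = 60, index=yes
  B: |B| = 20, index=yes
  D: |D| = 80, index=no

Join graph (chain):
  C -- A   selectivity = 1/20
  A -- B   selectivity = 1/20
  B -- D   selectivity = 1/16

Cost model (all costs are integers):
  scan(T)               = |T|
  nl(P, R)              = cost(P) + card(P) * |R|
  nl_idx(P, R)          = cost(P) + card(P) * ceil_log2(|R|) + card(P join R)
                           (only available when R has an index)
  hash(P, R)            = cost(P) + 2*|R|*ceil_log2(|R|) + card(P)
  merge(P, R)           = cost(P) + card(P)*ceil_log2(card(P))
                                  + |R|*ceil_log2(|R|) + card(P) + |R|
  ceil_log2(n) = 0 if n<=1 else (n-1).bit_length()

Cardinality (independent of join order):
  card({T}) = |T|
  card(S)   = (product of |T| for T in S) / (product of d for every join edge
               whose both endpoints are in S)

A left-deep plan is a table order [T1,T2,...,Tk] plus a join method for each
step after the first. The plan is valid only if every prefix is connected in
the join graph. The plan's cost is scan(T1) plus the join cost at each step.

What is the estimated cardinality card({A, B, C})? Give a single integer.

Tables in S: A(60), B(20), C(50)
Edges inside S: C-A(d=20), A-B(d=20)
numerator = 60 * 20 * 50 = 60000
denominator = 20 * 20 = 400
card(S) = 60000 / 400 = 150

150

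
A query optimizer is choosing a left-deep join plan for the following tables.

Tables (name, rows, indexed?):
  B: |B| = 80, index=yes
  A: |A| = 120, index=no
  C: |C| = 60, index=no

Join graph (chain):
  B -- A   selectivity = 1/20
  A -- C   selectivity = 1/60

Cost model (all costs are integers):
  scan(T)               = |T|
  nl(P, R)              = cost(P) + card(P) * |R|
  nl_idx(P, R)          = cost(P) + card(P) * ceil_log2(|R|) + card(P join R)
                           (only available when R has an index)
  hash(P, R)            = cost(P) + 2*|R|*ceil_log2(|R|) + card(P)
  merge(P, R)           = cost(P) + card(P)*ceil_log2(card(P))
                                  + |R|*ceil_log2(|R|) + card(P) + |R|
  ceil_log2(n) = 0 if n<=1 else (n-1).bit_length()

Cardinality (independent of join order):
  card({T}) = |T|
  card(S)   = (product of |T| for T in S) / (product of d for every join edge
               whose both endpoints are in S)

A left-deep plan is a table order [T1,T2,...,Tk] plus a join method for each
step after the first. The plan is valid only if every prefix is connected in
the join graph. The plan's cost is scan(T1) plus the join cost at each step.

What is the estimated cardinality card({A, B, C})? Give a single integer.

Tables in S: A(120), B(80), C(60)
Edges inside S: B-A(d=20), A-C(d=60)
numerator = 120 * 80 * 60 = 576000
denominator = 20 * 60 = 1200
card(S) = 576000 / 1200 = 480

480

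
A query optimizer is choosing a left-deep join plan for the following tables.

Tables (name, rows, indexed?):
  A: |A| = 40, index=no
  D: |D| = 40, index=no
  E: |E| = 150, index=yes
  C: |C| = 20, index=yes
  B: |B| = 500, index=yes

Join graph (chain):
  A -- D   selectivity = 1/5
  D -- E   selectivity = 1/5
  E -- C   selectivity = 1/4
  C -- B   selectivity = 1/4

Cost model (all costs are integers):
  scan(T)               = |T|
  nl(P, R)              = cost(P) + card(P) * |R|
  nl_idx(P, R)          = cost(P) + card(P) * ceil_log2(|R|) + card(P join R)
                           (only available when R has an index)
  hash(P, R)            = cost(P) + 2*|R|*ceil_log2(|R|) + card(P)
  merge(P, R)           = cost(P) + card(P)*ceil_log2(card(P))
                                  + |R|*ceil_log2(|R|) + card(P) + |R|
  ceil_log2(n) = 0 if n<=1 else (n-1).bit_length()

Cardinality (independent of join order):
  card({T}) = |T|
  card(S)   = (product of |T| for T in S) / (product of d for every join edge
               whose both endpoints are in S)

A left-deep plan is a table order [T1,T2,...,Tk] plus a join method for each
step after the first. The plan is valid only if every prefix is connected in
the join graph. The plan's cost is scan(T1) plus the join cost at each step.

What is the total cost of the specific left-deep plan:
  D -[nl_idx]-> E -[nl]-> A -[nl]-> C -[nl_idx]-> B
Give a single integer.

6673560

step 1: scan D: cost=40, card=40
step 2: join E via nl_idx
    card(P join E) = 40*150/(5) = 1200
    cost = 40 + 40*8 + 1200 = 1560
step 3: join A via nl
    card(P join A) = 1200*40/(5) = 9600
    cost = 1560 + 1200*40 = 49560
step 4: join C via nl
    card(P join C) = 9600*20/(4) = 48000
    cost = 49560 + 9600*20 = 241560
step 5: join B via nl_idx
    card(P join B) = 48000*500/(4) = 6000000
    cost = 241560 + 48000*9 + 6000000 = 6673560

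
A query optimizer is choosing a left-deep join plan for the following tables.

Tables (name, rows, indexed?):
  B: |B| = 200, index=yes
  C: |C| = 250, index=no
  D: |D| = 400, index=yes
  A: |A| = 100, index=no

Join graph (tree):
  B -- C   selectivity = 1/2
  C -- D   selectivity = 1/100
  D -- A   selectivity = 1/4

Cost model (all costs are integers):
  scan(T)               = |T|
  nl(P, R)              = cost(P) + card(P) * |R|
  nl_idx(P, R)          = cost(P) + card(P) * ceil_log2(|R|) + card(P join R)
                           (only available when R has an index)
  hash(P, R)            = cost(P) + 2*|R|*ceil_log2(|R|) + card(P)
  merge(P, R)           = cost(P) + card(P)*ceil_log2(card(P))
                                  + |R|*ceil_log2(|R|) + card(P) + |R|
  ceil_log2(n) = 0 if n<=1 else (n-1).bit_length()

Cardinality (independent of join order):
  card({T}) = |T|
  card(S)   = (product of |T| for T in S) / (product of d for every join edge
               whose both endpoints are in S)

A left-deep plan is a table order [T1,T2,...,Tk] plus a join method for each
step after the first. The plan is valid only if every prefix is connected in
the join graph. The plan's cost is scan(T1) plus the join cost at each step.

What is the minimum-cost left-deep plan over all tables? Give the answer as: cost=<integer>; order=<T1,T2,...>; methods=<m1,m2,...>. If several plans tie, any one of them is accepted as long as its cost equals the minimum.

cost=34100; order=C,D,A,B; methods=nl_idx,hash,hash

Selinger DP (subsets sized 1..n):
  {B}: scan cost=200, card=200
  {C}: scan cost=250, card=250
  {D}: scan cost=400, card=400
  {A}: scan cost=100, card=100
  {BC}: card=25000; try (B,hash)→3700, (C,merge)→4250, (B,merge)→4300, (C,hash)→4400, (B,nl_idx)→27250, (C,nl)→50200 …(+1); best=3700 via (B,hash)
  {CD}: card=1000; try (D,nl_idx)→3500, (C,hash)→4800, (D,merge)→6500, (C,merge)→6650, (D,hash)→7700, (D,nl)→100250 …(+1); best=3500 via (D,nl_idx)
  {AD}: card=10000; try (A,hash)→2200, (D,merge)→4900, (A,merge)→5200, (D,hash)→7400, (D,nl_idx)→11000, (D,nl)→40100 …(+1); best=2200 via (A,hash)
  {BCD}: card=100000; try (B,hash)→7700, (B,merge)→16300, (D,hash)→35900, (B,nl_idx)→111500, (B,nl)→203500, (D,nl_idx)→328700 …(+2); best=7700 via (B,hash)
  {ACD}: card=25000; try (A,hash)→5900, (A,merge)→15300, (C,hash)→16200, (A,nl)→103500, (C,merge)→154450, (C,nl)→2502200; best=5900 via (A,hash)
  {ABCD}: card=2500000; try (B,hash)→34100, (A,hash)→109100, (B,merge)→407700, (A,merge)→1808500, (B,nl_idx)→2705900, (B,nl)→5005900 …(+1); best=34100 via (B,hash)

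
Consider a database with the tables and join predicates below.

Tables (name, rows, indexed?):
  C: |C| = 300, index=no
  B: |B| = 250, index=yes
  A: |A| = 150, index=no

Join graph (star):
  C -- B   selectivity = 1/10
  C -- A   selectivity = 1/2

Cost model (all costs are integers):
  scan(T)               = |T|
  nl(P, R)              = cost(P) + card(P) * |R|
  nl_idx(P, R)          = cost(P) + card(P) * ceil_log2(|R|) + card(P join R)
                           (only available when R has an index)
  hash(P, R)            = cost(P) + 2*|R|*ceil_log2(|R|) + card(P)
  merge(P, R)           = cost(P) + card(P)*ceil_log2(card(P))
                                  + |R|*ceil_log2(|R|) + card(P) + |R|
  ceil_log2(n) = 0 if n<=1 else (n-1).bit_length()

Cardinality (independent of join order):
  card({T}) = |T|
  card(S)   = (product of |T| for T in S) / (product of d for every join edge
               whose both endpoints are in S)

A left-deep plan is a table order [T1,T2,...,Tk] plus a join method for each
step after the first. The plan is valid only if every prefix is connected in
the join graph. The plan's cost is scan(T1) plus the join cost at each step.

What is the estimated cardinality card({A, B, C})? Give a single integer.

562500

Tables in S: A(150), B(250), C(300)
Edges inside S: C-B(d=10), C-A(d=2)
numerator = 150 * 250 * 300 = 11250000
denominator = 10 * 2 = 20
card(S) = 11250000 / 20 = 562500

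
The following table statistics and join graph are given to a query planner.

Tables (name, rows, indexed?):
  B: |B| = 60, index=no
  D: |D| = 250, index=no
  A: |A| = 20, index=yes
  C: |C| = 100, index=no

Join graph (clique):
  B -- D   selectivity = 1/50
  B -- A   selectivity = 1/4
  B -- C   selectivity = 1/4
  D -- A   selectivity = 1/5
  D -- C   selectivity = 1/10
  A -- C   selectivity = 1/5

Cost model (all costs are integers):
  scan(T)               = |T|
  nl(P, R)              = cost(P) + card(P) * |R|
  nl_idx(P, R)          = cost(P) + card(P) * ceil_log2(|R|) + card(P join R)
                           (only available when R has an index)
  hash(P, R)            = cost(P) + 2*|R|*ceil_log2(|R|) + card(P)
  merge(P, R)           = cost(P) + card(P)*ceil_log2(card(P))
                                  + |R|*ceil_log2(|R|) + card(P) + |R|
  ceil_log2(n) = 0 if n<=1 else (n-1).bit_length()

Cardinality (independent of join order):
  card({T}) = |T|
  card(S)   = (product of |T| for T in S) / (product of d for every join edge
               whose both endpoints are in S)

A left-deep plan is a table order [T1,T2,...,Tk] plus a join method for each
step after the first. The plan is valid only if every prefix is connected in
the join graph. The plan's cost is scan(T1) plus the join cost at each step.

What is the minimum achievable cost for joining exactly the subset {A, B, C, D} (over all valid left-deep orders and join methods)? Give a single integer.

3420

Selinger DP over subsets of {A,B,C,D}:
  {B}: scan cost=60, card=60
  {D}: scan cost=250, card=250
  {A}: scan cost=20, card=20
  {C}: scan cost=100, card=100
  {BD}: card=300; try (B,hash)→1220, (D,merge)→2730, (B,merge)→2920, (D,hash)→4120, (D,nl)→15060, (B,nl)→15250; best=1220 via (B,hash)
  {AB}: card=300; try (A,hash)→320, (B,merge)→560, (A,merge)→600, (A,nl_idx)→660, (B,hash)→760, (B,nl)→1220 …(+1); best=320 via (A,hash)
  {BC}: card=1500; try (B,hash)→920, (C,merge)→1280, (B,merge)→1320, (C,hash)→1520, (C,nl)→6060, (B,nl)→6100; best=920 via (B,hash)
  {AD}: card=1000; try (A,hash)→700, (D,merge)→2390, (A,nl_idx)→2500, (A,merge)→2620, (D,hash)→4040, (D,nl)→5020 …(+1); best=700 via (A,hash)
  {CD}: card=2500; try (C,hash)→1900, (D,merge)→3150, (C,merge)→3300, (D,hash)→4200, (D,nl)→25100, (C,nl)→25250; best=1900 via (C,hash)
  {AC}: card=400; try (A,hash)→400, (C,merge)→940, (A,nl_idx)→1000, (A,merge)→1020, (C,hash)→1440, (C,nl)→2020 …(+1); best=400 via (A,hash)
  {ABD}: card=300; try (A,hash)→1720, (B,hash)→2420, (A,nl_idx)→3020, (A,merge)→4340, (D,hash)→4620, (D,merge)→5570 …(+4); best=1720 via (A,hash)
  {BCD}: card=750; try (C,hash)→2920, (C,merge)→5020, (B,hash)→5120, (D,hash)→6420, (D,merge)→21170, (C,nl)→31220 …(+3); best=2920 via (C,hash)
  {ABC}: card=1500; try (B,hash)→1520, (C,hash)→2020, (A,hash)→2620, (C,merge)→4120, (B,merge)→4820, (A,nl_idx)→9920 …(+4); best=1520 via (B,hash)
  {ACD}: card=2000; try (C,hash)→3100, (A,hash)→4600, (D,hash)→4800, (D,merge)→6650, (C,merge)→12500, (A,nl_idx)→16400 …(+4); best=3100 via (C,hash)
  {ABCD}: card=150; try (C,hash)→3420, (A,hash)→3870, (C,merge)→5520, (B,hash)→5820, (A,nl_idx)→6820, (D,hash)→7020 …(+7); best=3420 via (C,hash)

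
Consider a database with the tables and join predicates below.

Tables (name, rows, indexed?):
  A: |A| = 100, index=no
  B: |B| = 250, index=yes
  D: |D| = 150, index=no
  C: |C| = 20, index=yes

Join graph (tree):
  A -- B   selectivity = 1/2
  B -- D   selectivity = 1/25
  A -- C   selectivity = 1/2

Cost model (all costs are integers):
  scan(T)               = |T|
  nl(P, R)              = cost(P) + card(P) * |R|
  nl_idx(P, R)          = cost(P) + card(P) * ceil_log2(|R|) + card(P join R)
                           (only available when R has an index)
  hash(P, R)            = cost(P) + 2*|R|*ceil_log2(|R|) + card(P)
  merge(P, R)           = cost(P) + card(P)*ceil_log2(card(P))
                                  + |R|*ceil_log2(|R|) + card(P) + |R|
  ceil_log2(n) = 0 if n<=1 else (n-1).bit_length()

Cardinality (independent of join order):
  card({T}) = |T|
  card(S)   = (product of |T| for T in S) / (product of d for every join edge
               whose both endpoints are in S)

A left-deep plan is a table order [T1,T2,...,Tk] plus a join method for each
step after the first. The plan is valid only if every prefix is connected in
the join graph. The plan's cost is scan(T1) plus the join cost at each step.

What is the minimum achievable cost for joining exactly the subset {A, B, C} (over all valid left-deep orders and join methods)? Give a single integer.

5400

Selinger DP over subsets of {A,B,C}:
  {A}: scan cost=100, card=100
  {B}: scan cost=250, card=250
  {C}: scan cost=20, card=20
  {AB}: card=12500; try (A,hash)→1900, (B,merge)→3150, (A,merge)→3300, (B,hash)→4200, (B,nl_idx)→13400, (B,nl)→25100 …(+1); best=1900 via (A,hash)
  {AC}: card=1000; try (C,hash)→400, (A,merge)→940, (C,merge)→1020, (A,hash)→1440, (C,nl_idx)→1600, (A,nl)→2020 …(+1); best=400 via (C,hash)
  {ABC}: card=125000; try (B,hash)→5400, (B,merge)→13650, (C,hash)→14600, (B,nl_idx)→133400, (C,nl_idx)→189400, (C,merge)→189520 …(+2); best=5400 via (B,hash)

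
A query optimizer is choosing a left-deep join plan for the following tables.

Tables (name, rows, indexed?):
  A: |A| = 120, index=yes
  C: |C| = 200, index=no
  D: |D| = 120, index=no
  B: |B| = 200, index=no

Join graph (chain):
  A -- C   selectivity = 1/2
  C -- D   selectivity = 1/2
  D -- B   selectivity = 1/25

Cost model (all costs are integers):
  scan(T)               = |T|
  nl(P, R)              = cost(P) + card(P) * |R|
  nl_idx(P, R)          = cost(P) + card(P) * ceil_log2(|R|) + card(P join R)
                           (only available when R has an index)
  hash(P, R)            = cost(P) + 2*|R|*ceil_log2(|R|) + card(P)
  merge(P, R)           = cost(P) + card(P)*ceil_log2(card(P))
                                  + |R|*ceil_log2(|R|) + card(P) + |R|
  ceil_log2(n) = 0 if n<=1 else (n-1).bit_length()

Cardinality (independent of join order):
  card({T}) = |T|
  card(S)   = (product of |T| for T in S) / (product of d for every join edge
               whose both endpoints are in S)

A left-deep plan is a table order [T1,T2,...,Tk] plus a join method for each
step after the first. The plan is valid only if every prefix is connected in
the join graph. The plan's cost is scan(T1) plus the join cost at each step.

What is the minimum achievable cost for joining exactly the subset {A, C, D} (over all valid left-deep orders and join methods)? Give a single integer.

Selinger DP over subsets of {A,C,D}:
  {A}: scan cost=120, card=120
  {C}: scan cost=200, card=200
  {D}: scan cost=120, card=120
  {AC}: card=12000; try (A,hash)→2080, (C,merge)→2880, (A,merge)→2960, (C,hash)→3440, (A,nl_idx)→13600, (C,nl)→24120 …(+1); best=2080 via (A,hash)
  {CD}: card=12000; try (D,hash)→2080, (C,merge)→2880, (D,merge)→2960, (C,hash)→3440, (C,nl)→24120, (D,nl)→24200; best=2080 via (D,hash)
  {ACD}: card=720000; try (D,hash)→15760, (A,hash)→15760, (D,merge)→183040, (A,merge)→183040, (A,nl_idx)→806080, (D,nl)→1442080 …(+1); best=15760 via (D,hash)

15760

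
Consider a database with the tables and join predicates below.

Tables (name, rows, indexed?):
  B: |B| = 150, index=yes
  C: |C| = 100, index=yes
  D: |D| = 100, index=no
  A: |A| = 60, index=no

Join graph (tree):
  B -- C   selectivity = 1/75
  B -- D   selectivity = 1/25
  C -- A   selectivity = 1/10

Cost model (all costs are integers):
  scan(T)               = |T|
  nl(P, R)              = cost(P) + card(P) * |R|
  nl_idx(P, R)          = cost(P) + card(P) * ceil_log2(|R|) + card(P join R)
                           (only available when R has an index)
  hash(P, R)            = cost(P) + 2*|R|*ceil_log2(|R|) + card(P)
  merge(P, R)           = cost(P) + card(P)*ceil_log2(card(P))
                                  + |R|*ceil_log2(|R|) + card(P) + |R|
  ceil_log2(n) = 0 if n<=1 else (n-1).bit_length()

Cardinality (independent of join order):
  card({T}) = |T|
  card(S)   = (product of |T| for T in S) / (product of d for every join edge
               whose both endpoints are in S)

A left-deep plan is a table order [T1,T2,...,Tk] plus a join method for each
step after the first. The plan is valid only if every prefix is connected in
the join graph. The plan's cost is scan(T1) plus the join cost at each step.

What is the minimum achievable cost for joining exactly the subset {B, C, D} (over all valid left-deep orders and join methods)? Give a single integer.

2700

Selinger DP over subsets of {B,C,D}:
  {B}: scan cost=150, card=150
  {C}: scan cost=100, card=100
  {D}: scan cost=100, card=100
  {BC}: card=200; try (B,nl_idx)→1100, (C,nl_idx)→1400, (C,hash)→1700, (B,merge)→2250, (C,merge)→2300, (B,hash)→2600 …(+2); best=1100 via (B,nl_idx)
  {BD}: card=600; try (B,nl_idx)→1500, (D,hash)→1700, (B,merge)→2250, (D,merge)→2300, (B,hash)→2600, (B,nl)→15100 …(+1); best=1500 via (B,nl_idx)
  {BCD}: card=800; try (D,hash)→2700, (C,hash)→3500, (D,merge)→3700, (C,nl_idx)→6500, (C,merge)→8900, (D,nl)→21100 …(+1); best=2700 via (D,hash)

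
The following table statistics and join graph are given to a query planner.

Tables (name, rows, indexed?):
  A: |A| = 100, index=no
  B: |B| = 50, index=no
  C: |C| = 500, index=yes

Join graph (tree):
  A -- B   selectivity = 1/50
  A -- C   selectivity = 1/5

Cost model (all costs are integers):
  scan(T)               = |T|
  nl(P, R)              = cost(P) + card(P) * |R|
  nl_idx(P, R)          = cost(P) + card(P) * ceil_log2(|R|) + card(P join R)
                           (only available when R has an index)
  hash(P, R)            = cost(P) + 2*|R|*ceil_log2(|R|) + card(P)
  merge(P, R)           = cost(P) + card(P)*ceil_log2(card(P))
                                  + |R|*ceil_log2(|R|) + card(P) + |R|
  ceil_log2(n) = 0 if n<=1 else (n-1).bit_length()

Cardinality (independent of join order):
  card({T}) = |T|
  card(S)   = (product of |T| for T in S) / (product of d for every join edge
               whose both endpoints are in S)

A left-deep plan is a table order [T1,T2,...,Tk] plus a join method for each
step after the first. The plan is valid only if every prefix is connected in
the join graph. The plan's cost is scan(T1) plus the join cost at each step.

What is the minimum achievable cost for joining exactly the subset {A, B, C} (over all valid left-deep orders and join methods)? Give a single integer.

6600

Selinger DP over subsets of {A,B,C}:
  {A}: scan cost=100, card=100
  {B}: scan cost=50, card=50
  {C}: scan cost=500, card=500
  {AB}: card=100; try (B,hash)→800, (A,merge)→1200, (B,merge)→1250, (A,hash)→1500, (A,nl)→5050, (B,nl)→5100; best=800 via (B,hash)
  {AC}: card=10000; try (A,hash)→2400, (C,merge)→5900, (A,merge)→6300, (C,hash)→9200, (C,nl_idx)→11000, (C,nl)→50100 …(+1); best=2400 via (A,hash)
  {ABC}: card=10000; try (C,merge)→6600, (C,hash)→9900, (C,nl_idx)→11700, (B,hash)→13000, (C,nl)→50800, (B,merge)→152750 …(+1); best=6600 via (C,merge)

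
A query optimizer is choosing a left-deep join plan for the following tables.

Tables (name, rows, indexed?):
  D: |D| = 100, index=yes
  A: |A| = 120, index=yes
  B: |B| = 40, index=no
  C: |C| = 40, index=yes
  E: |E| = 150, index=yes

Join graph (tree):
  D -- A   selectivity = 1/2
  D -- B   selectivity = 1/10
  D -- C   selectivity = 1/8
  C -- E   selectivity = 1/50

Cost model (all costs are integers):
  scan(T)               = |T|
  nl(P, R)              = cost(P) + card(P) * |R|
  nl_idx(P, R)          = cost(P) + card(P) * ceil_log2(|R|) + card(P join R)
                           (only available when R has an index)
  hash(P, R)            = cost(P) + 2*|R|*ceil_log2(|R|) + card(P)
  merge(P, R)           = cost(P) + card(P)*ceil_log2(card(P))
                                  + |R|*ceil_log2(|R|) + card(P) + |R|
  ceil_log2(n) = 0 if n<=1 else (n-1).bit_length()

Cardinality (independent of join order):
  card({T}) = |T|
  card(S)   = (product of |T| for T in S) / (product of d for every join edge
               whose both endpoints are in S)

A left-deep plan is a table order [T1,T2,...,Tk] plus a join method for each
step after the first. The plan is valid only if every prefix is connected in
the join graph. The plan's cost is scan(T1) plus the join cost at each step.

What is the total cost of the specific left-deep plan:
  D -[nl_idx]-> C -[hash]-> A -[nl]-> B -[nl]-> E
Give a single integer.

19203380

step 1: scan D: cost=100, card=100
step 2: join C via nl_idx
    card(P join C) = 100*40/(8) = 500
    cost = 100 + 100*6 + 500 = 1200
step 3: join A via hash
    card(P join A) = 500*120/(2) = 30000
    cost = 1200 + 2*120*7 + 500 = 3380
step 4: join B via nl
    card(P join B) = 30000*40/(10) = 120000
    cost = 3380 + 30000*40 = 1203380
step 5: join E via nl
    card(P join E) = 120000*150/(50) = 360000
    cost = 1203380 + 120000*150 = 19203380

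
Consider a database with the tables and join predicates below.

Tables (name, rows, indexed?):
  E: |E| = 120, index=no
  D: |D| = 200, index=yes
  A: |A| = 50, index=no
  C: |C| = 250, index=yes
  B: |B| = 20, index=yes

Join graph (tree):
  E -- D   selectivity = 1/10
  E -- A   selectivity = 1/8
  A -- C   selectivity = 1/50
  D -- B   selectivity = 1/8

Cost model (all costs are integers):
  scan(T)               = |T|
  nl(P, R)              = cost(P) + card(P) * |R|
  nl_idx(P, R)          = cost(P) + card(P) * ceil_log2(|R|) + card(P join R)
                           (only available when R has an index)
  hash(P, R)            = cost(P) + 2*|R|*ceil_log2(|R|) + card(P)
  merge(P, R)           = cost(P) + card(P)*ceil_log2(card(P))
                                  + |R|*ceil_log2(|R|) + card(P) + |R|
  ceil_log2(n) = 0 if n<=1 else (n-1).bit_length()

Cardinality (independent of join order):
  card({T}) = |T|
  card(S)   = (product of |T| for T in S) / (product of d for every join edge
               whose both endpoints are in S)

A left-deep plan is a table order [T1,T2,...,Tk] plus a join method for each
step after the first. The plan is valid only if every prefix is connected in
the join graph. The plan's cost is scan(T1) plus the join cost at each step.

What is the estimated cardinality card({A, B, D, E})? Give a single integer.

Tables in S: A(50), B(20), D(200), E(120)
Edges inside S: E-D(d=10), E-A(d=8), D-B(d=8)
numerator = 50 * 20 * 200 * 120 = 24000000
denominator = 10 * 8 * 8 = 640
card(S) = 24000000 / 640 = 37500

37500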